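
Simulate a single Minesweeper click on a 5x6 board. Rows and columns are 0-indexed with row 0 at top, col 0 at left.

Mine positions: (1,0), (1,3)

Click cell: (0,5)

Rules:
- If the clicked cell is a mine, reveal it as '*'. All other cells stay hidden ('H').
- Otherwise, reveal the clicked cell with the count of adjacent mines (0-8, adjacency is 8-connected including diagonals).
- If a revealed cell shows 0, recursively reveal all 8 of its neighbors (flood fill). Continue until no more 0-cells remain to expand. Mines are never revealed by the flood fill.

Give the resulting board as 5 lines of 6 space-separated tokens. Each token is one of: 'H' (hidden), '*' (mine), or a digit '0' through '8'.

H H H H 1 0
H H H H 1 0
1 1 1 1 1 0
0 0 0 0 0 0
0 0 0 0 0 0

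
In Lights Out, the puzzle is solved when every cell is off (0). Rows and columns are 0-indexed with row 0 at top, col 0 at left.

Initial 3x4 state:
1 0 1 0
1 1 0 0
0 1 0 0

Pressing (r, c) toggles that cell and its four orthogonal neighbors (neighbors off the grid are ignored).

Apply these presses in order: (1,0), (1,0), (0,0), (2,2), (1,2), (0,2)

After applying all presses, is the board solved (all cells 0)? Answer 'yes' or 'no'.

After press 1 at (1,0):
0 0 1 0
0 0 0 0
1 1 0 0

After press 2 at (1,0):
1 0 1 0
1 1 0 0
0 1 0 0

After press 3 at (0,0):
0 1 1 0
0 1 0 0
0 1 0 0

After press 4 at (2,2):
0 1 1 0
0 1 1 0
0 0 1 1

After press 5 at (1,2):
0 1 0 0
0 0 0 1
0 0 0 1

After press 6 at (0,2):
0 0 1 1
0 0 1 1
0 0 0 1

Lights still on: 5

Answer: no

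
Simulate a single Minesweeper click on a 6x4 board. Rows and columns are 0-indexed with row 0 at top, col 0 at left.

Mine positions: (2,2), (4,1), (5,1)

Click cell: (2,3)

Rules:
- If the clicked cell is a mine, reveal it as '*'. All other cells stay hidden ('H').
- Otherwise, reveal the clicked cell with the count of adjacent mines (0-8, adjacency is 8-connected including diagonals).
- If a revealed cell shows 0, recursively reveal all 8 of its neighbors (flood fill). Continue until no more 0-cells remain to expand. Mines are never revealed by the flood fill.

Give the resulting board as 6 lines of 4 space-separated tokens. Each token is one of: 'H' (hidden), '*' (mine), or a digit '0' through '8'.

H H H H
H H H H
H H H 1
H H H H
H H H H
H H H H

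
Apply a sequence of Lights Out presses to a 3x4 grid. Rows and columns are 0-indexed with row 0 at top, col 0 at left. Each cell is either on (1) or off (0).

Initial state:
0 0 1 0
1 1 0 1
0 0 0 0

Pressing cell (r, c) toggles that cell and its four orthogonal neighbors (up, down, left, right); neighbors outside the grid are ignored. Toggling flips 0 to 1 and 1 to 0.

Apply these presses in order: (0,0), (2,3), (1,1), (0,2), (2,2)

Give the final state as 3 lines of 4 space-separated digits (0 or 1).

Answer: 1 1 0 1
1 0 1 0
0 0 0 0

Derivation:
After press 1 at (0,0):
1 1 1 0
0 1 0 1
0 0 0 0

After press 2 at (2,3):
1 1 1 0
0 1 0 0
0 0 1 1

After press 3 at (1,1):
1 0 1 0
1 0 1 0
0 1 1 1

After press 4 at (0,2):
1 1 0 1
1 0 0 0
0 1 1 1

After press 5 at (2,2):
1 1 0 1
1 0 1 0
0 0 0 0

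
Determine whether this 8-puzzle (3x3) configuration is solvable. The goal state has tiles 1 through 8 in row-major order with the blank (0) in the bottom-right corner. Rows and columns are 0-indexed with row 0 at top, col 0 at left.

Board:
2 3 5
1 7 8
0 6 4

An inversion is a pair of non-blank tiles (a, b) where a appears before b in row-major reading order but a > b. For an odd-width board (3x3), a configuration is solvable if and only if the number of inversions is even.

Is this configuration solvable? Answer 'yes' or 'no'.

Inversions (pairs i<j in row-major order where tile[i] > tile[j] > 0): 9
9 is odd, so the puzzle is not solvable.

Answer: no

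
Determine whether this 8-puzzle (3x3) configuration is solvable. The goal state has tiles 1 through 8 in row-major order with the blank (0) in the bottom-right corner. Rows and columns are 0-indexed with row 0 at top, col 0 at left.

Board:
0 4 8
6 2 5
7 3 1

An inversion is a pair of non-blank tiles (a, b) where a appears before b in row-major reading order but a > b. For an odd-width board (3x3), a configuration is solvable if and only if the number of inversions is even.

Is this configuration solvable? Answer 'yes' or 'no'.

Answer: no

Derivation:
Inversions (pairs i<j in row-major order where tile[i] > tile[j] > 0): 19
19 is odd, so the puzzle is not solvable.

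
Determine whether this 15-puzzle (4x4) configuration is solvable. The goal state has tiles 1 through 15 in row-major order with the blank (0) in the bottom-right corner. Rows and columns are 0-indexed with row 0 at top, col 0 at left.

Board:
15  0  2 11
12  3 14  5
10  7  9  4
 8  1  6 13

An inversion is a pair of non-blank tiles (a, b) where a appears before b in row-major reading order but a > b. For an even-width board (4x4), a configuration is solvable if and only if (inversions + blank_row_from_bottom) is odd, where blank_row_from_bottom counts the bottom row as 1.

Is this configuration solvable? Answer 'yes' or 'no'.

Answer: yes

Derivation:
Inversions: 61
Blank is in row 0 (0-indexed from top), which is row 4 counting from the bottom (bottom = 1).
61 + 4 = 65, which is odd, so the puzzle is solvable.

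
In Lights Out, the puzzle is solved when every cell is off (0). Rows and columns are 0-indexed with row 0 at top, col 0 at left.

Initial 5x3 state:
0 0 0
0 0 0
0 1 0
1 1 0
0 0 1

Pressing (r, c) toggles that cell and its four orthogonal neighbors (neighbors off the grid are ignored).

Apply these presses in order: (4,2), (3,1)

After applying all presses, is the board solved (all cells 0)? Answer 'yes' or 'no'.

Answer: yes

Derivation:
After press 1 at (4,2):
0 0 0
0 0 0
0 1 0
1 1 1
0 1 0

After press 2 at (3,1):
0 0 0
0 0 0
0 0 0
0 0 0
0 0 0

Lights still on: 0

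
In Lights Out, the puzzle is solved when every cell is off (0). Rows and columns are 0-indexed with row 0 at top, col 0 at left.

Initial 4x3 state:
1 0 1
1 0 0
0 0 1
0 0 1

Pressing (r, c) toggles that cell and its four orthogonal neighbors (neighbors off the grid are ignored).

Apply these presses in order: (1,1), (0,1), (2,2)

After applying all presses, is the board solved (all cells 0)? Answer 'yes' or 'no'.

Answer: yes

Derivation:
After press 1 at (1,1):
1 1 1
0 1 1
0 1 1
0 0 1

After press 2 at (0,1):
0 0 0
0 0 1
0 1 1
0 0 1

After press 3 at (2,2):
0 0 0
0 0 0
0 0 0
0 0 0

Lights still on: 0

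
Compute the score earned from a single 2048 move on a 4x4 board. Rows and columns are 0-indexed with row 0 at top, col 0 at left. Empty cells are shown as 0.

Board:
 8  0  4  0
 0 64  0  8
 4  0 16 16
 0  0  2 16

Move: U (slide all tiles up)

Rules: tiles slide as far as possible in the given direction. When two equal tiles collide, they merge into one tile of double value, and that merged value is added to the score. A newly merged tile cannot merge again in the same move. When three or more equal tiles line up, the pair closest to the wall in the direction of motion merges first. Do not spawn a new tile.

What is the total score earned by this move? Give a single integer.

Slide up:
col 0: [8, 0, 4, 0] -> [8, 4, 0, 0]  score +0 (running 0)
col 1: [0, 64, 0, 0] -> [64, 0, 0, 0]  score +0 (running 0)
col 2: [4, 0, 16, 2] -> [4, 16, 2, 0]  score +0 (running 0)
col 3: [0, 8, 16, 16] -> [8, 32, 0, 0]  score +32 (running 32)
Board after move:
 8 64  4  8
 4  0 16 32
 0  0  2  0
 0  0  0  0

Answer: 32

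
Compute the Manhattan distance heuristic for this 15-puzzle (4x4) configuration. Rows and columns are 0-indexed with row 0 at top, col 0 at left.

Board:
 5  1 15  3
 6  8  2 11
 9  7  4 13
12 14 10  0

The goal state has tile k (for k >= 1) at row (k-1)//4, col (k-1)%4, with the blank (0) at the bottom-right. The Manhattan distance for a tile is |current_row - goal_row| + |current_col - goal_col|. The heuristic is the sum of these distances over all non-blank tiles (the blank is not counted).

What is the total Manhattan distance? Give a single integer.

Tile 5: at (0,0), goal (1,0), distance |0-1|+|0-0| = 1
Tile 1: at (0,1), goal (0,0), distance |0-0|+|1-0| = 1
Tile 15: at (0,2), goal (3,2), distance |0-3|+|2-2| = 3
Tile 3: at (0,3), goal (0,2), distance |0-0|+|3-2| = 1
Tile 6: at (1,0), goal (1,1), distance |1-1|+|0-1| = 1
Tile 8: at (1,1), goal (1,3), distance |1-1|+|1-3| = 2
Tile 2: at (1,2), goal (0,1), distance |1-0|+|2-1| = 2
Tile 11: at (1,3), goal (2,2), distance |1-2|+|3-2| = 2
Tile 9: at (2,0), goal (2,0), distance |2-2|+|0-0| = 0
Tile 7: at (2,1), goal (1,2), distance |2-1|+|1-2| = 2
Tile 4: at (2,2), goal (0,3), distance |2-0|+|2-3| = 3
Tile 13: at (2,3), goal (3,0), distance |2-3|+|3-0| = 4
Tile 12: at (3,0), goal (2,3), distance |3-2|+|0-3| = 4
Tile 14: at (3,1), goal (3,1), distance |3-3|+|1-1| = 0
Tile 10: at (3,2), goal (2,1), distance |3-2|+|2-1| = 2
Sum: 1 + 1 + 3 + 1 + 1 + 2 + 2 + 2 + 0 + 2 + 3 + 4 + 4 + 0 + 2 = 28

Answer: 28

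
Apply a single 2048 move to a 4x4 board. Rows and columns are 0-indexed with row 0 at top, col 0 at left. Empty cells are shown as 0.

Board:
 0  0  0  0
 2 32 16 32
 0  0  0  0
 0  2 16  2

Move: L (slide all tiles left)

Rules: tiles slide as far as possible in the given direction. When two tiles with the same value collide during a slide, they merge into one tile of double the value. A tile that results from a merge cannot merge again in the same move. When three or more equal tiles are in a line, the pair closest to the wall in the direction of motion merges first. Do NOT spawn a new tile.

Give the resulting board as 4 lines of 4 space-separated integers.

Answer:  0  0  0  0
 2 32 16 32
 0  0  0  0
 2 16  2  0

Derivation:
Slide left:
row 0: [0, 0, 0, 0] -> [0, 0, 0, 0]
row 1: [2, 32, 16, 32] -> [2, 32, 16, 32]
row 2: [0, 0, 0, 0] -> [0, 0, 0, 0]
row 3: [0, 2, 16, 2] -> [2, 16, 2, 0]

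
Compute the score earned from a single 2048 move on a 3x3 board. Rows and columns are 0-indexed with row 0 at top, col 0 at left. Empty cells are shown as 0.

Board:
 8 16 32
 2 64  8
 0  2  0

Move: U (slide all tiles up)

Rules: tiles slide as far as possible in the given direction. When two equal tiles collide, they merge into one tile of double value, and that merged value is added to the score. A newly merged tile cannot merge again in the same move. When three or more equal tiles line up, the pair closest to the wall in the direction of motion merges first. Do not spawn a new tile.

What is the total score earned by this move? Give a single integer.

Answer: 0

Derivation:
Slide up:
col 0: [8, 2, 0] -> [8, 2, 0]  score +0 (running 0)
col 1: [16, 64, 2] -> [16, 64, 2]  score +0 (running 0)
col 2: [32, 8, 0] -> [32, 8, 0]  score +0 (running 0)
Board after move:
 8 16 32
 2 64  8
 0  2  0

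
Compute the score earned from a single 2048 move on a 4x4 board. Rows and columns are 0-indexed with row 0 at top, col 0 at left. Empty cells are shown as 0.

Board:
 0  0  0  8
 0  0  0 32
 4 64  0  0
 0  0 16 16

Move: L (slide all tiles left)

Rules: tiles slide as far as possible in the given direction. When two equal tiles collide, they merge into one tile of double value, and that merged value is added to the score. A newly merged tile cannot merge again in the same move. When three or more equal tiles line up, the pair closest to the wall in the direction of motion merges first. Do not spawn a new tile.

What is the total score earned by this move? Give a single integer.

Answer: 32

Derivation:
Slide left:
row 0: [0, 0, 0, 8] -> [8, 0, 0, 0]  score +0 (running 0)
row 1: [0, 0, 0, 32] -> [32, 0, 0, 0]  score +0 (running 0)
row 2: [4, 64, 0, 0] -> [4, 64, 0, 0]  score +0 (running 0)
row 3: [0, 0, 16, 16] -> [32, 0, 0, 0]  score +32 (running 32)
Board after move:
 8  0  0  0
32  0  0  0
 4 64  0  0
32  0  0  0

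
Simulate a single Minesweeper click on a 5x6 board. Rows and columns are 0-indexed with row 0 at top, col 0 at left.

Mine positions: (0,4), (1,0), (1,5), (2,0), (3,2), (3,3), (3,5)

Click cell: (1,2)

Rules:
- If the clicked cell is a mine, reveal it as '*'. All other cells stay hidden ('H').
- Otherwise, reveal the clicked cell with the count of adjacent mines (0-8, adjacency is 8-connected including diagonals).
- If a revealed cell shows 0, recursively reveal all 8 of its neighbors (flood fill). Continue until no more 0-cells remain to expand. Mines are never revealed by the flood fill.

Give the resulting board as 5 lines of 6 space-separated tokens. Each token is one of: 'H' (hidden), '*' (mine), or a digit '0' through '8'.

H 1 0 1 H H
H 2 0 1 H H
H 3 2 2 H H
H H H H H H
H H H H H H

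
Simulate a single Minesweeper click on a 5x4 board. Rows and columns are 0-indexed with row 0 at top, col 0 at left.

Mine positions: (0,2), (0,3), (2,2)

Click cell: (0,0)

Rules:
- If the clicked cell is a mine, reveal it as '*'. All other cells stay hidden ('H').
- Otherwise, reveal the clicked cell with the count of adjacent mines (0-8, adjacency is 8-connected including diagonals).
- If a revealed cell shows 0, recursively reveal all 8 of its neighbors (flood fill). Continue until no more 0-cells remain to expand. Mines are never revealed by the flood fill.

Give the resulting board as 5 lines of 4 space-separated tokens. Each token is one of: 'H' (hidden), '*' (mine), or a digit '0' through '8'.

0 1 H H
0 2 H H
0 1 H H
0 1 1 1
0 0 0 0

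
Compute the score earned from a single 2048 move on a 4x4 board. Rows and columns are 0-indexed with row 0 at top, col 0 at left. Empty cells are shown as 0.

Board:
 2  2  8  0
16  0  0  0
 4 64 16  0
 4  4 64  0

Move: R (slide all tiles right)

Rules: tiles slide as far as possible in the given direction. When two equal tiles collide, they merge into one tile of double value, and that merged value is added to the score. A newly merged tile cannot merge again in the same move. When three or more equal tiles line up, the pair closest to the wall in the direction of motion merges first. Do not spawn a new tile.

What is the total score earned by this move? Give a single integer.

Slide right:
row 0: [2, 2, 8, 0] -> [0, 0, 4, 8]  score +4 (running 4)
row 1: [16, 0, 0, 0] -> [0, 0, 0, 16]  score +0 (running 4)
row 2: [4, 64, 16, 0] -> [0, 4, 64, 16]  score +0 (running 4)
row 3: [4, 4, 64, 0] -> [0, 0, 8, 64]  score +8 (running 12)
Board after move:
 0  0  4  8
 0  0  0 16
 0  4 64 16
 0  0  8 64

Answer: 12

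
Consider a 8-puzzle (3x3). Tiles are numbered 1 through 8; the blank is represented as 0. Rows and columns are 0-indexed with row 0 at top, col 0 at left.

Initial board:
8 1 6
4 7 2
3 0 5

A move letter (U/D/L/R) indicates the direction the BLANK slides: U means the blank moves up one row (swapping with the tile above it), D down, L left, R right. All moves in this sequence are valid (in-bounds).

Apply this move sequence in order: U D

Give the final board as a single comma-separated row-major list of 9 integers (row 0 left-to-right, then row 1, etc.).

After move 1 (U):
8 1 6
4 0 2
3 7 5

After move 2 (D):
8 1 6
4 7 2
3 0 5

Answer: 8, 1, 6, 4, 7, 2, 3, 0, 5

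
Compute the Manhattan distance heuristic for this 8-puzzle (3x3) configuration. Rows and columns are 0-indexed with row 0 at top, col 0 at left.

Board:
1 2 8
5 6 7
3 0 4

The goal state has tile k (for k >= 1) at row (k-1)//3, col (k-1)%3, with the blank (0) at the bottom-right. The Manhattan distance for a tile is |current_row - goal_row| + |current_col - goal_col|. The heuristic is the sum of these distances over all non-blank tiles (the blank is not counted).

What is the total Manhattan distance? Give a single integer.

Answer: 15

Derivation:
Tile 1: at (0,0), goal (0,0), distance |0-0|+|0-0| = 0
Tile 2: at (0,1), goal (0,1), distance |0-0|+|1-1| = 0
Tile 8: at (0,2), goal (2,1), distance |0-2|+|2-1| = 3
Tile 5: at (1,0), goal (1,1), distance |1-1|+|0-1| = 1
Tile 6: at (1,1), goal (1,2), distance |1-1|+|1-2| = 1
Tile 7: at (1,2), goal (2,0), distance |1-2|+|2-0| = 3
Tile 3: at (2,0), goal (0,2), distance |2-0|+|0-2| = 4
Tile 4: at (2,2), goal (1,0), distance |2-1|+|2-0| = 3
Sum: 0 + 0 + 3 + 1 + 1 + 3 + 4 + 3 = 15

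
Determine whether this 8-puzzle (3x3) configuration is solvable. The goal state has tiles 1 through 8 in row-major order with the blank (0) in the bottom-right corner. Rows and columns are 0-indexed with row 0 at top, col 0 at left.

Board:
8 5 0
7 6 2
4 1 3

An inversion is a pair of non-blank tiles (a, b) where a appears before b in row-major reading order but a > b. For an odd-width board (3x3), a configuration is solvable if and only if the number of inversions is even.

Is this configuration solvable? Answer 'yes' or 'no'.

Inversions (pairs i<j in row-major order where tile[i] > tile[j] > 0): 23
23 is odd, so the puzzle is not solvable.

Answer: no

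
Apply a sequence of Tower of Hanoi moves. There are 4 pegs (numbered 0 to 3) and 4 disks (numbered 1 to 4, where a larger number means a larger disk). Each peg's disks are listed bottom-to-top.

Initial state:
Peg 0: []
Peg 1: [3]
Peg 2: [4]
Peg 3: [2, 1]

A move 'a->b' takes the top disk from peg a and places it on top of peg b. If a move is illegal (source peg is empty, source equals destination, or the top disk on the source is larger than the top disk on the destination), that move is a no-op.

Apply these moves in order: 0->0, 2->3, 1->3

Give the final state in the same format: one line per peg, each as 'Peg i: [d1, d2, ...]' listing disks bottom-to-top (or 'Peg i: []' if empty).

Answer: Peg 0: []
Peg 1: [3]
Peg 2: [4]
Peg 3: [2, 1]

Derivation:
After move 1 (0->0):
Peg 0: []
Peg 1: [3]
Peg 2: [4]
Peg 3: [2, 1]

After move 2 (2->3):
Peg 0: []
Peg 1: [3]
Peg 2: [4]
Peg 3: [2, 1]

After move 3 (1->3):
Peg 0: []
Peg 1: [3]
Peg 2: [4]
Peg 3: [2, 1]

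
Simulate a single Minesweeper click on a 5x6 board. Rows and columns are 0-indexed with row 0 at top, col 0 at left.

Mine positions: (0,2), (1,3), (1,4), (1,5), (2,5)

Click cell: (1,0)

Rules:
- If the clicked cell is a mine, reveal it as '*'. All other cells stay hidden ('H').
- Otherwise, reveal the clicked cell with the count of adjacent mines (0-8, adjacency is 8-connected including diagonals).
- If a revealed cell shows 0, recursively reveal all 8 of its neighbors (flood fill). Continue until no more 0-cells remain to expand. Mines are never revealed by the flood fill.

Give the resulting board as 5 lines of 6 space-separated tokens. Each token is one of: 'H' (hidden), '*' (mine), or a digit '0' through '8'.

0 1 H H H H
0 1 2 H H H
0 0 1 2 4 H
0 0 0 0 1 1
0 0 0 0 0 0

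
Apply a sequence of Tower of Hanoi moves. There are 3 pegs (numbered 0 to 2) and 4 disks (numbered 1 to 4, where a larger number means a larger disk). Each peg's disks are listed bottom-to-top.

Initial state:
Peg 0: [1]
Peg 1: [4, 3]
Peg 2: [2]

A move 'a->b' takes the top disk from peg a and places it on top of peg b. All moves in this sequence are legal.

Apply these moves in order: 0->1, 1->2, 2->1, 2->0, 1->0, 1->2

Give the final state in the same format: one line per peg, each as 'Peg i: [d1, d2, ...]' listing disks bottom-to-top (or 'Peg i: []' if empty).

Answer: Peg 0: [2, 1]
Peg 1: [4]
Peg 2: [3]

Derivation:
After move 1 (0->1):
Peg 0: []
Peg 1: [4, 3, 1]
Peg 2: [2]

After move 2 (1->2):
Peg 0: []
Peg 1: [4, 3]
Peg 2: [2, 1]

After move 3 (2->1):
Peg 0: []
Peg 1: [4, 3, 1]
Peg 2: [2]

After move 4 (2->0):
Peg 0: [2]
Peg 1: [4, 3, 1]
Peg 2: []

After move 5 (1->0):
Peg 0: [2, 1]
Peg 1: [4, 3]
Peg 2: []

After move 6 (1->2):
Peg 0: [2, 1]
Peg 1: [4]
Peg 2: [3]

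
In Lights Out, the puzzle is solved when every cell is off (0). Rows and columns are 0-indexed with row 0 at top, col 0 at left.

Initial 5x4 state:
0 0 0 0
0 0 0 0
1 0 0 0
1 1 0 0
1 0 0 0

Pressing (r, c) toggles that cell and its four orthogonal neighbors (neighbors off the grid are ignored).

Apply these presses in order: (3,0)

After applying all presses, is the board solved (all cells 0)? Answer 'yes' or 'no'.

After press 1 at (3,0):
0 0 0 0
0 0 0 0
0 0 0 0
0 0 0 0
0 0 0 0

Lights still on: 0

Answer: yes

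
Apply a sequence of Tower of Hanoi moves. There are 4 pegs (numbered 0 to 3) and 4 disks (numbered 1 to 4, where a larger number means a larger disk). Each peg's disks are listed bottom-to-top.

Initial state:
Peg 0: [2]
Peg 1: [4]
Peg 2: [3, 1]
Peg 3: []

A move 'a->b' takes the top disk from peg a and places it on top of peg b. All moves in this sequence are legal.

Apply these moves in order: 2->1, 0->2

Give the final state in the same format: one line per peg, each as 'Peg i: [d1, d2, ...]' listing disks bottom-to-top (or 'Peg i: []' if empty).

After move 1 (2->1):
Peg 0: [2]
Peg 1: [4, 1]
Peg 2: [3]
Peg 3: []

After move 2 (0->2):
Peg 0: []
Peg 1: [4, 1]
Peg 2: [3, 2]
Peg 3: []

Answer: Peg 0: []
Peg 1: [4, 1]
Peg 2: [3, 2]
Peg 3: []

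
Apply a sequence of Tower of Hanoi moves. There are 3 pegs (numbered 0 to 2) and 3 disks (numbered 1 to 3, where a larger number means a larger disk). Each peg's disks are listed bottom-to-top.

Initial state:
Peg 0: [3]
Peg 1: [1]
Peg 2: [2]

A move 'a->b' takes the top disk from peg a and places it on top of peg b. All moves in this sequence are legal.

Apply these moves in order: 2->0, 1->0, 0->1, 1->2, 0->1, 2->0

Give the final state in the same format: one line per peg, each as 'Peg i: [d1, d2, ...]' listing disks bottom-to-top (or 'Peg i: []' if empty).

After move 1 (2->0):
Peg 0: [3, 2]
Peg 1: [1]
Peg 2: []

After move 2 (1->0):
Peg 0: [3, 2, 1]
Peg 1: []
Peg 2: []

After move 3 (0->1):
Peg 0: [3, 2]
Peg 1: [1]
Peg 2: []

After move 4 (1->2):
Peg 0: [3, 2]
Peg 1: []
Peg 2: [1]

After move 5 (0->1):
Peg 0: [3]
Peg 1: [2]
Peg 2: [1]

After move 6 (2->0):
Peg 0: [3, 1]
Peg 1: [2]
Peg 2: []

Answer: Peg 0: [3, 1]
Peg 1: [2]
Peg 2: []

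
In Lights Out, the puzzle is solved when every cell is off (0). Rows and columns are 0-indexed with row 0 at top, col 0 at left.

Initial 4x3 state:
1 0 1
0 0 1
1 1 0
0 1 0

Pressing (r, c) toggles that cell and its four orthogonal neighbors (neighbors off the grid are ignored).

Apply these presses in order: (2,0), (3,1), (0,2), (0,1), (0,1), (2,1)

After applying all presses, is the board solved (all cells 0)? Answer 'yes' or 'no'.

After press 1 at (2,0):
1 0 1
1 0 1
0 0 0
1 1 0

After press 2 at (3,1):
1 0 1
1 0 1
0 1 0
0 0 1

After press 3 at (0,2):
1 1 0
1 0 0
0 1 0
0 0 1

After press 4 at (0,1):
0 0 1
1 1 0
0 1 0
0 0 1

After press 5 at (0,1):
1 1 0
1 0 0
0 1 0
0 0 1

After press 6 at (2,1):
1 1 0
1 1 0
1 0 1
0 1 1

Lights still on: 8

Answer: no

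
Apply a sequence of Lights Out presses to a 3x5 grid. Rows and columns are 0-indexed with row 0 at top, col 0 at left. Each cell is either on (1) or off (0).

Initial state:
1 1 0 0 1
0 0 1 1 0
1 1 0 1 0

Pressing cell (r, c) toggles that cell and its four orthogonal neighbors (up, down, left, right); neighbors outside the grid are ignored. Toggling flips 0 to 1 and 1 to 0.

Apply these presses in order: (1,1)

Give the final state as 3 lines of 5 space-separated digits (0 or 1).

Answer: 1 0 0 0 1
1 1 0 1 0
1 0 0 1 0

Derivation:
After press 1 at (1,1):
1 0 0 0 1
1 1 0 1 0
1 0 0 1 0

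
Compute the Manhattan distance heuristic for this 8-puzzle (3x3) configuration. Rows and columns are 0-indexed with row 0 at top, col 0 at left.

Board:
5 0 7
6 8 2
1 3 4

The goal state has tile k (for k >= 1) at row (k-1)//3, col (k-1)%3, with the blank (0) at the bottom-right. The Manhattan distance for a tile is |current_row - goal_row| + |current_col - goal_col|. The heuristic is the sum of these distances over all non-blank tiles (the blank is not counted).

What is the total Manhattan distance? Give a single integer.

Answer: 19

Derivation:
Tile 5: (0,0)->(1,1) = 2
Tile 7: (0,2)->(2,0) = 4
Tile 6: (1,0)->(1,2) = 2
Tile 8: (1,1)->(2,1) = 1
Tile 2: (1,2)->(0,1) = 2
Tile 1: (2,0)->(0,0) = 2
Tile 3: (2,1)->(0,2) = 3
Tile 4: (2,2)->(1,0) = 3
Sum: 2 + 4 + 2 + 1 + 2 + 2 + 3 + 3 = 19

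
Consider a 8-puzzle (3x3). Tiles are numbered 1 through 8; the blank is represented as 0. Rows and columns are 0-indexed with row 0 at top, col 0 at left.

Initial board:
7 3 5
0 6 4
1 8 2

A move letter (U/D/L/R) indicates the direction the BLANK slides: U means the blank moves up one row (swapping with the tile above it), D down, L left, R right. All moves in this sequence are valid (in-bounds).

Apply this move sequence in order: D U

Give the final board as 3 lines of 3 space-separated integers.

After move 1 (D):
7 3 5
1 6 4
0 8 2

After move 2 (U):
7 3 5
0 6 4
1 8 2

Answer: 7 3 5
0 6 4
1 8 2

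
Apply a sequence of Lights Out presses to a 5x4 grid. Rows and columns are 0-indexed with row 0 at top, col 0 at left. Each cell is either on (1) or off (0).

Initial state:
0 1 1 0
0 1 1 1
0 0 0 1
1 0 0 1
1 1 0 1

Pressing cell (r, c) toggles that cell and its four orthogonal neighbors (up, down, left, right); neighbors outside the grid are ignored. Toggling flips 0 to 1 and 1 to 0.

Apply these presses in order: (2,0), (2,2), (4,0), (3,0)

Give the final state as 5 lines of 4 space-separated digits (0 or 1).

After press 1 at (2,0):
0 1 1 0
1 1 1 1
1 1 0 1
0 0 0 1
1 1 0 1

After press 2 at (2,2):
0 1 1 0
1 1 0 1
1 0 1 0
0 0 1 1
1 1 0 1

After press 3 at (4,0):
0 1 1 0
1 1 0 1
1 0 1 0
1 0 1 1
0 0 0 1

After press 4 at (3,0):
0 1 1 0
1 1 0 1
0 0 1 0
0 1 1 1
1 0 0 1

Answer: 0 1 1 0
1 1 0 1
0 0 1 0
0 1 1 1
1 0 0 1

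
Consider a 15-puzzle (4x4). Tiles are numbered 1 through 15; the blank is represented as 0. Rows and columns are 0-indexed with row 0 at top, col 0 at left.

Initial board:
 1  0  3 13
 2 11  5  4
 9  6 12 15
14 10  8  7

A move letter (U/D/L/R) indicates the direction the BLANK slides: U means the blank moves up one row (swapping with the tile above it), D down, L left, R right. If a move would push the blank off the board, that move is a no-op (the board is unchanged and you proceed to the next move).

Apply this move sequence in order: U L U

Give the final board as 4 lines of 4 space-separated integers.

After move 1 (U):
 1  0  3 13
 2 11  5  4
 9  6 12 15
14 10  8  7

After move 2 (L):
 0  1  3 13
 2 11  5  4
 9  6 12 15
14 10  8  7

After move 3 (U):
 0  1  3 13
 2 11  5  4
 9  6 12 15
14 10  8  7

Answer:  0  1  3 13
 2 11  5  4
 9  6 12 15
14 10  8  7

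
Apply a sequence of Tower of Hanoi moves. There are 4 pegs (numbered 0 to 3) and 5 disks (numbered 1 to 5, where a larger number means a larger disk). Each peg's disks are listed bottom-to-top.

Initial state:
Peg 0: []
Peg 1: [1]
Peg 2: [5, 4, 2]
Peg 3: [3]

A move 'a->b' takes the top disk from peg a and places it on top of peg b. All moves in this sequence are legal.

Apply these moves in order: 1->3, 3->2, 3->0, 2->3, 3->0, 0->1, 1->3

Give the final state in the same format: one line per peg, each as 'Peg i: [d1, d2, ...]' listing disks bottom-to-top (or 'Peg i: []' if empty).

After move 1 (1->3):
Peg 0: []
Peg 1: []
Peg 2: [5, 4, 2]
Peg 3: [3, 1]

After move 2 (3->2):
Peg 0: []
Peg 1: []
Peg 2: [5, 4, 2, 1]
Peg 3: [3]

After move 3 (3->0):
Peg 0: [3]
Peg 1: []
Peg 2: [5, 4, 2, 1]
Peg 3: []

After move 4 (2->3):
Peg 0: [3]
Peg 1: []
Peg 2: [5, 4, 2]
Peg 3: [1]

After move 5 (3->0):
Peg 0: [3, 1]
Peg 1: []
Peg 2: [5, 4, 2]
Peg 3: []

After move 6 (0->1):
Peg 0: [3]
Peg 1: [1]
Peg 2: [5, 4, 2]
Peg 3: []

After move 7 (1->3):
Peg 0: [3]
Peg 1: []
Peg 2: [5, 4, 2]
Peg 3: [1]

Answer: Peg 0: [3]
Peg 1: []
Peg 2: [5, 4, 2]
Peg 3: [1]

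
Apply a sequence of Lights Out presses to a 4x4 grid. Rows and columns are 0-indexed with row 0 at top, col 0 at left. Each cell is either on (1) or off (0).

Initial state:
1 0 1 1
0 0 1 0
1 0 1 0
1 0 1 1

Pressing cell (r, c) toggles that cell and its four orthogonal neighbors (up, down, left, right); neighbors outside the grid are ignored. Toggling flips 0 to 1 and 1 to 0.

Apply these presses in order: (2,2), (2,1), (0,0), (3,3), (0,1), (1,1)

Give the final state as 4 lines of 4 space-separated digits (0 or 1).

Answer: 1 1 0 1
0 1 1 0
0 1 1 0
1 1 1 0

Derivation:
After press 1 at (2,2):
1 0 1 1
0 0 0 0
1 1 0 1
1 0 0 1

After press 2 at (2,1):
1 0 1 1
0 1 0 0
0 0 1 1
1 1 0 1

After press 3 at (0,0):
0 1 1 1
1 1 0 0
0 0 1 1
1 1 0 1

After press 4 at (3,3):
0 1 1 1
1 1 0 0
0 0 1 0
1 1 1 0

After press 5 at (0,1):
1 0 0 1
1 0 0 0
0 0 1 0
1 1 1 0

After press 6 at (1,1):
1 1 0 1
0 1 1 0
0 1 1 0
1 1 1 0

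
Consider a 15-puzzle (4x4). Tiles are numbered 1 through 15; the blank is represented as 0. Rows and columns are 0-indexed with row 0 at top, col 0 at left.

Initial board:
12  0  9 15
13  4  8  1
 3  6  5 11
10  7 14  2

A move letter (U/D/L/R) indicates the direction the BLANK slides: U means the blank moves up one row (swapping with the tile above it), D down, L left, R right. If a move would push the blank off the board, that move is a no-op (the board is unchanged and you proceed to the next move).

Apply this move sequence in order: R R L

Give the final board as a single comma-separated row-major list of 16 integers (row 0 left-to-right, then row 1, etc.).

Answer: 12, 9, 0, 15, 13, 4, 8, 1, 3, 6, 5, 11, 10, 7, 14, 2

Derivation:
After move 1 (R):
12  9  0 15
13  4  8  1
 3  6  5 11
10  7 14  2

After move 2 (R):
12  9 15  0
13  4  8  1
 3  6  5 11
10  7 14  2

After move 3 (L):
12  9  0 15
13  4  8  1
 3  6  5 11
10  7 14  2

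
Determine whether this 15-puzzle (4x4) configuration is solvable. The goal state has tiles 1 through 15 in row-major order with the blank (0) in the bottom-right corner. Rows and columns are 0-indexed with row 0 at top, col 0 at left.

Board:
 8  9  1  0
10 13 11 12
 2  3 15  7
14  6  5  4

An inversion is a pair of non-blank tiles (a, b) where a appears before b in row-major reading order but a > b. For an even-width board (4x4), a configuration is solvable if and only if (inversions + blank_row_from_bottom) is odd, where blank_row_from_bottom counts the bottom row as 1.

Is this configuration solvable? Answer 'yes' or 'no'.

Answer: no

Derivation:
Inversions: 54
Blank is in row 0 (0-indexed from top), which is row 4 counting from the bottom (bottom = 1).
54 + 4 = 58, which is even, so the puzzle is not solvable.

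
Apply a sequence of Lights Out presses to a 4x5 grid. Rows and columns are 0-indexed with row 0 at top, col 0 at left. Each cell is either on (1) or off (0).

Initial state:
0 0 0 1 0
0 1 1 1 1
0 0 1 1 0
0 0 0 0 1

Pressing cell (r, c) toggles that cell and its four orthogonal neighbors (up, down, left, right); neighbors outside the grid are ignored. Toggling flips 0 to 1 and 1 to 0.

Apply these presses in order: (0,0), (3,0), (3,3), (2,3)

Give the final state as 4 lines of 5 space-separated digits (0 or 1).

After press 1 at (0,0):
1 1 0 1 0
1 1 1 1 1
0 0 1 1 0
0 0 0 0 1

After press 2 at (3,0):
1 1 0 1 0
1 1 1 1 1
1 0 1 1 0
1 1 0 0 1

After press 3 at (3,3):
1 1 0 1 0
1 1 1 1 1
1 0 1 0 0
1 1 1 1 0

After press 4 at (2,3):
1 1 0 1 0
1 1 1 0 1
1 0 0 1 1
1 1 1 0 0

Answer: 1 1 0 1 0
1 1 1 0 1
1 0 0 1 1
1 1 1 0 0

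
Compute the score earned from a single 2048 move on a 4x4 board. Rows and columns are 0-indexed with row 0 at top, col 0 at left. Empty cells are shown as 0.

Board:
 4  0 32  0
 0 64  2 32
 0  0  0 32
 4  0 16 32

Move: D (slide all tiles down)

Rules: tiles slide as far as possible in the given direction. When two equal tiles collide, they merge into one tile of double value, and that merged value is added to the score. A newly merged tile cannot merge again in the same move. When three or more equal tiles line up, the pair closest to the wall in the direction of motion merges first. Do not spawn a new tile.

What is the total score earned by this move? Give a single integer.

Slide down:
col 0: [4, 0, 0, 4] -> [0, 0, 0, 8]  score +8 (running 8)
col 1: [0, 64, 0, 0] -> [0, 0, 0, 64]  score +0 (running 8)
col 2: [32, 2, 0, 16] -> [0, 32, 2, 16]  score +0 (running 8)
col 3: [0, 32, 32, 32] -> [0, 0, 32, 64]  score +64 (running 72)
Board after move:
 0  0  0  0
 0  0 32  0
 0  0  2 32
 8 64 16 64

Answer: 72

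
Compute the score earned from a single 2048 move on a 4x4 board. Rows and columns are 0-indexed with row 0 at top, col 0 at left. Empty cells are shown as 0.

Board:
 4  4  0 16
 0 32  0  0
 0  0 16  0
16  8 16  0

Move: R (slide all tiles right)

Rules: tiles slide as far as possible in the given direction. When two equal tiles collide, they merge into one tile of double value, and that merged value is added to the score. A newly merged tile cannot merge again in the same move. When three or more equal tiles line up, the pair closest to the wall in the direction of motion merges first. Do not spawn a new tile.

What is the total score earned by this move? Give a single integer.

Slide right:
row 0: [4, 4, 0, 16] -> [0, 0, 8, 16]  score +8 (running 8)
row 1: [0, 32, 0, 0] -> [0, 0, 0, 32]  score +0 (running 8)
row 2: [0, 0, 16, 0] -> [0, 0, 0, 16]  score +0 (running 8)
row 3: [16, 8, 16, 0] -> [0, 16, 8, 16]  score +0 (running 8)
Board after move:
 0  0  8 16
 0  0  0 32
 0  0  0 16
 0 16  8 16

Answer: 8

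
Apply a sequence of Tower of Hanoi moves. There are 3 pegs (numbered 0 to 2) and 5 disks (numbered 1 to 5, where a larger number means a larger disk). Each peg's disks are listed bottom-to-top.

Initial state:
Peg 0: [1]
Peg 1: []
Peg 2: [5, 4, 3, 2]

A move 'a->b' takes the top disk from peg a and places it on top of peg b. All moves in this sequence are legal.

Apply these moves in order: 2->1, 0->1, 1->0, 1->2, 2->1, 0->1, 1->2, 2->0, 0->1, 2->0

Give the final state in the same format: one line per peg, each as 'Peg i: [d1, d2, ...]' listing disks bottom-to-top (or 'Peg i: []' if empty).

After move 1 (2->1):
Peg 0: [1]
Peg 1: [2]
Peg 2: [5, 4, 3]

After move 2 (0->1):
Peg 0: []
Peg 1: [2, 1]
Peg 2: [5, 4, 3]

After move 3 (1->0):
Peg 0: [1]
Peg 1: [2]
Peg 2: [5, 4, 3]

After move 4 (1->2):
Peg 0: [1]
Peg 1: []
Peg 2: [5, 4, 3, 2]

After move 5 (2->1):
Peg 0: [1]
Peg 1: [2]
Peg 2: [5, 4, 3]

After move 6 (0->1):
Peg 0: []
Peg 1: [2, 1]
Peg 2: [5, 4, 3]

After move 7 (1->2):
Peg 0: []
Peg 1: [2]
Peg 2: [5, 4, 3, 1]

After move 8 (2->0):
Peg 0: [1]
Peg 1: [2]
Peg 2: [5, 4, 3]

After move 9 (0->1):
Peg 0: []
Peg 1: [2, 1]
Peg 2: [5, 4, 3]

After move 10 (2->0):
Peg 0: [3]
Peg 1: [2, 1]
Peg 2: [5, 4]

Answer: Peg 0: [3]
Peg 1: [2, 1]
Peg 2: [5, 4]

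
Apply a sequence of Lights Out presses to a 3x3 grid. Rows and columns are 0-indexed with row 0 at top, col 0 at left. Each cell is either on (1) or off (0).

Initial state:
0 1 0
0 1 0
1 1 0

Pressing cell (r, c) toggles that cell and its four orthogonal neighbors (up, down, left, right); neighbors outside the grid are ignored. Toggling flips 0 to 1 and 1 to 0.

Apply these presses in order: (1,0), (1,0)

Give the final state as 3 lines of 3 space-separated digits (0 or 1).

Answer: 0 1 0
0 1 0
1 1 0

Derivation:
After press 1 at (1,0):
1 1 0
1 0 0
0 1 0

After press 2 at (1,0):
0 1 0
0 1 0
1 1 0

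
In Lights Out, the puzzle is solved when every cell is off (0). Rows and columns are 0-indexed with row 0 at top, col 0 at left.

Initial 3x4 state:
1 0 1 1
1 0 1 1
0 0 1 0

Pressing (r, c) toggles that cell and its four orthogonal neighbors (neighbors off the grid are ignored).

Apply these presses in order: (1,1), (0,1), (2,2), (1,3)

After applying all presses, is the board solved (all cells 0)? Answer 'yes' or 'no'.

After press 1 at (1,1):
1 1 1 1
0 1 0 1
0 1 1 0

After press 2 at (0,1):
0 0 0 1
0 0 0 1
0 1 1 0

After press 3 at (2,2):
0 0 0 1
0 0 1 1
0 0 0 1

After press 4 at (1,3):
0 0 0 0
0 0 0 0
0 0 0 0

Lights still on: 0

Answer: yes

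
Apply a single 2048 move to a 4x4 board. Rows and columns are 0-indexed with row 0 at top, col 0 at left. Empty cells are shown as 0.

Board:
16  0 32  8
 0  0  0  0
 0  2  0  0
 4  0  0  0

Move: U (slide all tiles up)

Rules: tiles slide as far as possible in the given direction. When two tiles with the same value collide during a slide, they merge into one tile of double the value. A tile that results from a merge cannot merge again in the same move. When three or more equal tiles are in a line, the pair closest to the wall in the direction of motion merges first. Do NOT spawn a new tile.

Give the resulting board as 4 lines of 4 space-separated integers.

Answer: 16  2 32  8
 4  0  0  0
 0  0  0  0
 0  0  0  0

Derivation:
Slide up:
col 0: [16, 0, 0, 4] -> [16, 4, 0, 0]
col 1: [0, 0, 2, 0] -> [2, 0, 0, 0]
col 2: [32, 0, 0, 0] -> [32, 0, 0, 0]
col 3: [8, 0, 0, 0] -> [8, 0, 0, 0]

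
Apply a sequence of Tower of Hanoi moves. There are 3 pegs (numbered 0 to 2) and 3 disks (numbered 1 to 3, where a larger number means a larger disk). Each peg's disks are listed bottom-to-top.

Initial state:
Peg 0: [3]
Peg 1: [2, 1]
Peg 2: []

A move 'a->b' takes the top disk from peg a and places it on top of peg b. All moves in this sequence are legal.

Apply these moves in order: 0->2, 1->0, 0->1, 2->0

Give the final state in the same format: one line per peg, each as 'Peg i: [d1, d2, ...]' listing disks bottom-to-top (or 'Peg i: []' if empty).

Answer: Peg 0: [3]
Peg 1: [2, 1]
Peg 2: []

Derivation:
After move 1 (0->2):
Peg 0: []
Peg 1: [2, 1]
Peg 2: [3]

After move 2 (1->0):
Peg 0: [1]
Peg 1: [2]
Peg 2: [3]

After move 3 (0->1):
Peg 0: []
Peg 1: [2, 1]
Peg 2: [3]

After move 4 (2->0):
Peg 0: [3]
Peg 1: [2, 1]
Peg 2: []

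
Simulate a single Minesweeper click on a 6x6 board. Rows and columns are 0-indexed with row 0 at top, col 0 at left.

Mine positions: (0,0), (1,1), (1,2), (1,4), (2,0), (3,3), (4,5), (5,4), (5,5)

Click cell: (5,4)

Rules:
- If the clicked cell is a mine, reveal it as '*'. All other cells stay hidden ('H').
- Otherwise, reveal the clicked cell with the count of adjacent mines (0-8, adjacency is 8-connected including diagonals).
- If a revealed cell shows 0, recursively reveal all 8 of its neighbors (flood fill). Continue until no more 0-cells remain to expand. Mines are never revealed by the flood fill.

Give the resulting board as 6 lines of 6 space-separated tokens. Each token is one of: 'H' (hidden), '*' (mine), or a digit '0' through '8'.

H H H H H H
H H H H H H
H H H H H H
H H H H H H
H H H H H H
H H H H * H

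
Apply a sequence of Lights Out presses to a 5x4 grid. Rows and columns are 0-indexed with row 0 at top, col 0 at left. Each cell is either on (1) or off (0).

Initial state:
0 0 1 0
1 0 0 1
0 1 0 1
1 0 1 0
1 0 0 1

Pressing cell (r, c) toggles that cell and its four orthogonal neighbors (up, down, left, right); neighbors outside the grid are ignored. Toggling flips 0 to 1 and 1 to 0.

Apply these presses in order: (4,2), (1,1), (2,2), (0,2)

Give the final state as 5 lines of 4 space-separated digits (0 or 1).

After press 1 at (4,2):
0 0 1 0
1 0 0 1
0 1 0 1
1 0 0 0
1 1 1 0

After press 2 at (1,1):
0 1 1 0
0 1 1 1
0 0 0 1
1 0 0 0
1 1 1 0

After press 3 at (2,2):
0 1 1 0
0 1 0 1
0 1 1 0
1 0 1 0
1 1 1 0

After press 4 at (0,2):
0 0 0 1
0 1 1 1
0 1 1 0
1 0 1 0
1 1 1 0

Answer: 0 0 0 1
0 1 1 1
0 1 1 0
1 0 1 0
1 1 1 0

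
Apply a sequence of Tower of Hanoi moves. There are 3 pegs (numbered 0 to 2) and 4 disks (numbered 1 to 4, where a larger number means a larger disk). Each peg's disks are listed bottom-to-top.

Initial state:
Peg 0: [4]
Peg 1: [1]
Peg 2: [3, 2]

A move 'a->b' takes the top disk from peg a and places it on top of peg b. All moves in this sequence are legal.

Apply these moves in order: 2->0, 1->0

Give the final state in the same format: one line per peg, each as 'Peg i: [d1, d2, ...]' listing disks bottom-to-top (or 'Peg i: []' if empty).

Answer: Peg 0: [4, 2, 1]
Peg 1: []
Peg 2: [3]

Derivation:
After move 1 (2->0):
Peg 0: [4, 2]
Peg 1: [1]
Peg 2: [3]

After move 2 (1->0):
Peg 0: [4, 2, 1]
Peg 1: []
Peg 2: [3]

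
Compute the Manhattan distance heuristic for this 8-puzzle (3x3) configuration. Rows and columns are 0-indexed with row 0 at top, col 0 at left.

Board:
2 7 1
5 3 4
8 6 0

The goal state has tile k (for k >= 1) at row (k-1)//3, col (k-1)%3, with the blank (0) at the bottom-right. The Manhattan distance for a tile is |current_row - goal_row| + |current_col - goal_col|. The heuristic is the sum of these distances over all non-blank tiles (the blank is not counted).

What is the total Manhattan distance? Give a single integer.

Answer: 14

Derivation:
Tile 2: at (0,0), goal (0,1), distance |0-0|+|0-1| = 1
Tile 7: at (0,1), goal (2,0), distance |0-2|+|1-0| = 3
Tile 1: at (0,2), goal (0,0), distance |0-0|+|2-0| = 2
Tile 5: at (1,0), goal (1,1), distance |1-1|+|0-1| = 1
Tile 3: at (1,1), goal (0,2), distance |1-0|+|1-2| = 2
Tile 4: at (1,2), goal (1,0), distance |1-1|+|2-0| = 2
Tile 8: at (2,0), goal (2,1), distance |2-2|+|0-1| = 1
Tile 6: at (2,1), goal (1,2), distance |2-1|+|1-2| = 2
Sum: 1 + 3 + 2 + 1 + 2 + 2 + 1 + 2 = 14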